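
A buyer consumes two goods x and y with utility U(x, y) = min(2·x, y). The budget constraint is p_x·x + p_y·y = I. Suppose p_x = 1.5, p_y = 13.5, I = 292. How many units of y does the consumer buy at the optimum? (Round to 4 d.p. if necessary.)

y* = 20.4912

Here 1.5 + 2·13.5 = 28.5, giving y* = 20.4912.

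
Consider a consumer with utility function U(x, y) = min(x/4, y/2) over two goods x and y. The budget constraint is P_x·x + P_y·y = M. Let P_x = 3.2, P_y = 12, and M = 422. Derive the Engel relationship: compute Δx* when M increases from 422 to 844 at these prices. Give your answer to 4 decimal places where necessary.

Δx* = 45.8696

Demand: x*(P_x,P_y,M) = 4·M/(4·P_x + 2·P_y), y* = 2·M/(4·P_x + 2·P_y).
Here 4·3.2 + 2·12 = 36.8, giving x* = 45.8696.
At M' = 844: x* = 91.7391. Change: 91.7391 − 45.8696 = 45.8696.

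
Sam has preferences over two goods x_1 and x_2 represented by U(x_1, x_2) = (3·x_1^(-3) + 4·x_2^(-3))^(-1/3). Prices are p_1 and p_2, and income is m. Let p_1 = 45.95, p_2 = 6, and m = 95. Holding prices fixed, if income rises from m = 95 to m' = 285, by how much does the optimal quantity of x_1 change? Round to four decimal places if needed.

Δx_1* = 3.3524

MU_x_1 ∝ 3·x_1^(-4), MU_x_2 ∝ 4·x_2^(-4), so MRS = (3/4)·(x_2/x_1)^(4) = p_1/p_2.
Hence x_2/x_1 = ((4/3)·p_1/p_2)^(1/(4)), i.e. raised to the 0.25 power.
Substitute x_2 = (x_2/x_1)·x_1 into the budget: x_1* = m/(p_1 + p_2·(x_2/x_1)).
Numerically x_2/x_1 = 1.787591, so x_1* = 95/(45.95 + 6·1.787591) = 1.6762.
At m' = 285: x_1* = 5.0286. Change: 5.0286 − 1.6762 = 3.3524.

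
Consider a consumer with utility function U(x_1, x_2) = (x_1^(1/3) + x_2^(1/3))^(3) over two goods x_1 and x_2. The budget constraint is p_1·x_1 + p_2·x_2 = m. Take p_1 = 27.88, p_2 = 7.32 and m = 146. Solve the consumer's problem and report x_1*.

x_1* = 1.7742

MRS = MU_x_1/MU_x_2 = (x_2/x_1)^(2/3). Set equal to p_1/p_2.
Hence x_2/x_1 = (p_1/p_2)^(1/(2/3)), i.e. raised to the 1.5 power.
Substitute x_2 = (x_2/x_1)·x_1 into the budget: x_1* = m/(p_1 + p_2·(x_2/x_1)).
Numerically x_2/x_1 = 7.433144, so x_1* = 146/(27.88 + 7.32·7.433144) = 1.7742.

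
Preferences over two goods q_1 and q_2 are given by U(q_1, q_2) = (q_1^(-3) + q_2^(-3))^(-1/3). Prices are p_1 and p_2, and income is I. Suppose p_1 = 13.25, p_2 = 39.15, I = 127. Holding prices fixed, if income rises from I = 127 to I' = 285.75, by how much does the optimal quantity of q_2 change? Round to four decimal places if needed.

MU_q_1 ∝ q_1^(-4), MU_q_2 ∝ q_2^(-4), so MRS = (q_2/q_1)^(4) = p_1/p_2.
Hence q_2/q_1 = (p_1/p_2)^(1/(4)), i.e. raised to the 0.25 power.
With the ratio pinned down, the budget gives q_1* = I/(p_1 + p_2·(q_2/q_1)) and q_2* = (q_2/q_1)·q_1*.
Numerically q_2/q_1 = 0.76273, so q_1* = 127/(13.25 + 39.15·0.76273) = 2.9459 and q_2* = 0.76273·2.9459 = 2.2469.
At I' = 285.75: q_2* = 5.0556. Change: 5.0556 − 2.2469 = 2.8087.

Δq_2* = 2.8087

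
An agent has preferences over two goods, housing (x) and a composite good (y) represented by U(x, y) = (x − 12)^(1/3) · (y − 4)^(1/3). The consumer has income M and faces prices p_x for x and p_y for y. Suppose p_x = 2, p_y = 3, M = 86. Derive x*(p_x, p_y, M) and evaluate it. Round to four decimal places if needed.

This is Cobb-Douglas in (x−12, y−4): tangency gives 1/3·p_y·(y−4) = 1/3·p_x·(x−12).
Substituting into the budget: x* = 12 + 0.5·(M − 12·p_x − 4·p_y)/p_x, and y* = 4 + 0.5·(…)/p_y.
Discretionary income = 86 − 12·2 − 4·3 = 50; x* = 12 + 0.5·50/2 = 24.5.

x* = 24.5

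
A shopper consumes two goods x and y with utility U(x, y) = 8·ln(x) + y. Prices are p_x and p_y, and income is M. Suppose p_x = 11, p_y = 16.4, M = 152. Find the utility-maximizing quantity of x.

x* = 11.9273

So x*(p_x,p_y) = 8·p_y/p_x, independent of income; and y* = (M − 8·p_y)/p_y.
At the given prices: x* = 8·16.4/11 = 11.9273.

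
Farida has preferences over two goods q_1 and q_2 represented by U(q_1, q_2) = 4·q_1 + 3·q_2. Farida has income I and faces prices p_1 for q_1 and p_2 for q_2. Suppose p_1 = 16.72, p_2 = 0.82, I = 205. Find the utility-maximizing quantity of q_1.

Linear utility — the consumer picks whichever good has higher MU/price: 4/16.72 = 0.2392 vs 3/0.82 = 3.6585.
q_2 gives more utility per dollar, so spend all income on q_2: q_2* = I/p_2, q_1* = 0.
Numerically: q_1* = 0, q_2* = 250.

q_1* = 0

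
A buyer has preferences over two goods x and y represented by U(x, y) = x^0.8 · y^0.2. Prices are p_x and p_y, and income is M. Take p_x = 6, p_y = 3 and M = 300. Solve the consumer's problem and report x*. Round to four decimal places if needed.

x* = 40

MU_x/MU_y = (0.8·y)/(0.2·x); tangency sets this equal to p_x/p_y.
Rearranging, p_y·y = (1/4)·p_x·x. Substituting into the budget gives p_x·x·(1 + (1/4)) = M.
Demand: x*(p_x,p_y,M) = 0.8·M/p_x and y* = 0.2·M/p_y.
At p_x=6, p_y=3, M=300: x* = 0.8·300/6 = 40.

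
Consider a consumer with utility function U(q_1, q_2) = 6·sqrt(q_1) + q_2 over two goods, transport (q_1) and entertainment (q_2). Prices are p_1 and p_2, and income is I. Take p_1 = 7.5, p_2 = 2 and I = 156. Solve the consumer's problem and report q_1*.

Set MRS = p_1/p_2: 3·q_1^(−1/2) = p_1/p_2.
Solve: √q_1 = 3·p_2/p_1, so q_1*(p_1,p_2) = (3·p_2/p_1)², and q_2* = (I − p_1·q_1*)/p_2.
Plugging in: q_1* = (3·2/7.5)² = 0.64.

q_1* = 0.64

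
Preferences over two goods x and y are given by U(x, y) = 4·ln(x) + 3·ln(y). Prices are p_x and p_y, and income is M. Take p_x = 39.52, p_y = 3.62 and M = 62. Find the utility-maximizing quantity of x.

The MRS is (4/3)·y/x. Set MRS = p_x/p_y.
Rearranging, p_y·y = (3/4)·p_x·x. Substituting into the budget gives p_x·x·(1 + (3/4)) = M.
Demand: x*(p_x,p_y,M) = 4/7·M/p_x and y* = 3/7·M/p_y.
At p_x=39.52, p_y=3.62, M=62: x* = 4/7·62/39.52 = 0.8965.

x* = 0.8965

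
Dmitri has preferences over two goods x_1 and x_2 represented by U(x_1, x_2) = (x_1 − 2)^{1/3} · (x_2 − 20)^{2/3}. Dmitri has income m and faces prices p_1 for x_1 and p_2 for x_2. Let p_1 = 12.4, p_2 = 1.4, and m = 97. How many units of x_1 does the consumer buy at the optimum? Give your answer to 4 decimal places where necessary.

x_1* = 3.1882

Let x_1' = x_1−2, x_2' = x_2−20. MRS = (1/2)·x_2'/x_1' = p_1/p_2.
Substituting into the budget: x_1* = 2 + 1/3·(m − 2·p_1 − 20·p_2)/p_1, and x_2* = 20 + 2/3·(…)/p_2.
Discretionary income = 97 − 2·12.4 − 20·1.4 = 44.2; x_1* = 2 + 1/3·44.2/12.4 = 3.1882.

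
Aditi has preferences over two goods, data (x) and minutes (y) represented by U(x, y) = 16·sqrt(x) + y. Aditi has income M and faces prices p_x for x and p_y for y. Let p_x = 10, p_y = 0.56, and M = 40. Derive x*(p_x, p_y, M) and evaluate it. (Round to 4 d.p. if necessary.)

x* = 0.2007

Set MRS = p_x/p_y: 8·x^(−1/2) = p_x/p_y.
Solve: √x = 8·p_y/p_x, so x*(p_x,p_y) = (8·p_y/p_x)², and y* = (M − p_x·x*)/p_y.
Plugging in: x* = (8·0.56/10)² = 0.2007.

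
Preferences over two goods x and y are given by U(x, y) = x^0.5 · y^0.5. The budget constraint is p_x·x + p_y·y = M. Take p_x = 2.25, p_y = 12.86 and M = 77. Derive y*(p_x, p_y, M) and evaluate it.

The MRS is y/x. Set MRS = p_x/p_y.
Rearranging, p_y·y = p_x·x. Substituting into the budget gives p_x·x·(1 + 1) = M.
Demand: x*(p_x,p_y,M) = 0.5·M/p_x and y* = 0.5·M/p_y.
At p_x=2.25, p_y=12.86, M=77: y* = 0.5·77/12.86 = 2.9938.

y* = 2.9938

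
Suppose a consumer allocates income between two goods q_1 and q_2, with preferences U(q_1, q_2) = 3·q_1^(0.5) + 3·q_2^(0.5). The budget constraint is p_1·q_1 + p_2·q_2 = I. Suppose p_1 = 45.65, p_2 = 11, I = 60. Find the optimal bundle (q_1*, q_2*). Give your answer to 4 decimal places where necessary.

q_1* = 0.2552, q_2* = 4.3954

Numerically q_2/q_1 = 17.2225, so q_1* = 60/(45.65 + 11·17.2225) = 0.2552 and q_2* = 17.2225·0.2552 = 4.3954.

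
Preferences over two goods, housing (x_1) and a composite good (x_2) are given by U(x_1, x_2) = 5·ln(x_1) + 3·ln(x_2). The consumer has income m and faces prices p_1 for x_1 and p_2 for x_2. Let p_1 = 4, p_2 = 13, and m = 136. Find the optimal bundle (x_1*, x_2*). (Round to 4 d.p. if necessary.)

x_1* = 21.25, x_2* = 3.9231

The MRS is (5/3)·x_2/x_1. Set MRS = p_1/p_2.
Rearranging, p_2·x_2 = (3/5)·p_1·x_1. Substituting into the budget gives p_1·x_1·(1 + (3/5)) = m.
Demand: x_1*(p_1,p_2,m) = 0.625·m/p_1 and x_2* = 0.375·m/p_2.
At p_1=4, p_2=13, m=136: x_1* = 0.625·136/4 = 21.25, x_2* = 3.9231.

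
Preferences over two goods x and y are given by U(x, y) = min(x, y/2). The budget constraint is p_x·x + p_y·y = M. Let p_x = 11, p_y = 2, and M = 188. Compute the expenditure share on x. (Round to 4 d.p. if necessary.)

share on x = 0.7333

With perfect complements, no substitution: consume in ratio x:y = 1:2.
Budget: p_x·x + p_y·2·x = M, so (p_x + 2·p_y)·x = M.
Demand: x*(p_x,p_y,M) = M/(p_x + 2·p_y), y* = 2·M/(p_x + 2·p_y).
Here 11 + 2·2 = 15, giving x* = 12.5333 and y* = 25.0667.
Expenditure on x: 11·12.5333 = 137.8667; share = 0.7333.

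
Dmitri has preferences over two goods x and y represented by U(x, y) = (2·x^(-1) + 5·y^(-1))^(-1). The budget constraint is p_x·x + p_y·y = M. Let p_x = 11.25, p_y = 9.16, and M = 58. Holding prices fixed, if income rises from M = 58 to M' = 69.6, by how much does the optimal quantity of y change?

Substitute y = (y/x)·x into the budget: x* = M/(p_x + p_y·(y/x)).
Numerically y/x = 1.75226, so x* = 58/(11.25 + 9.16·1.75226) = 2.1245 and y* = 1.75226·2.1245 = 3.7227.
At M' = 69.6: y* = 4.4672. Change: 4.4672 − 3.7227 = 0.7445.

Δy* = 0.7445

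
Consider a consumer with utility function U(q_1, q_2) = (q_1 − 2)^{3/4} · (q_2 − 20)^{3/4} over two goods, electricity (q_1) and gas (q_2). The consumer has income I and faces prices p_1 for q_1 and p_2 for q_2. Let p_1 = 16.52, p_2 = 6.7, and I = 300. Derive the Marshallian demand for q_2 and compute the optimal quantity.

This is Cobb-Douglas in (q_1−2, q_2−20): tangency gives 0.75·p_2·(q_2−20) = 0.75·p_1·(q_1−2).
After buying the subsistence bundle (2, 20), a share 0.5 of the remaining income goes to q_1: q_1* = 2 + 0.5·(I − 2p_1 − 20p_2)/p_1.
Discretionary income = 300 − 2·16.52 − 20·6.7 = 132.96; q_2* = 20 + 0.5·132.96/6.7 = 29.9224.

q_2* = 29.9224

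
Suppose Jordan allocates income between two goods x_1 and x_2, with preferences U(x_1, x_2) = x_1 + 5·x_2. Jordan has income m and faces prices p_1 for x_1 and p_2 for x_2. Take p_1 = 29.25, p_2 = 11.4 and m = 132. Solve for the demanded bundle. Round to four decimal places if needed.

Linear utility — the consumer picks whichever good has higher MU/price: 1/29.25 = 0.0342 vs 5/11.4 = 0.4386.
x_2 gives more utility per dollar, so spend all income on x_2: x_2* = m/p_2, x_1* = 0.
Numerically: x_1* = 0, x_2* = 11.5789.

x_1* = 0, x_2* = 11.5789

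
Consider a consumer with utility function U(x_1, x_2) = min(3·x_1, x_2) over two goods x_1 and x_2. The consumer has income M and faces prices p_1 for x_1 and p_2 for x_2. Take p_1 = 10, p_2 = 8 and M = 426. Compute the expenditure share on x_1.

share on x_1 = 0.2941

Leontief preferences: the optimum is at the kink where x_1/1 = x_2/3, i.e. x_2 = 3·x_1.
Budget: p_1·x_1 + p_2·3·x_1 = M, so (p_1 + 3·p_2)·x_1 = M.
Demand: x_1*(p_1,p_2,M) = M/(p_1 + 3·p_2), x_2* = 3·M/(p_1 + 3·p_2).
Here 10 + 3·8 = 34, giving x_1* = 12.5294 and x_2* = 37.5882.
Expenditure on x_1: 10·12.5294 = 125.2941; share = 0.2941.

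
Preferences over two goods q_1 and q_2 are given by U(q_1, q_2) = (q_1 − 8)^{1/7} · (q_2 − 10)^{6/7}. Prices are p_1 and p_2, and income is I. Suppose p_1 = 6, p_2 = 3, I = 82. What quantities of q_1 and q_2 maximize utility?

Let q_1' = q_1−8, q_2' = q_2−10. MRS = (1/6)·q_2'/q_1' = p_1/p_2.
After buying the subsistence bundle (8, 10), a share 1/7 of the remaining income goes to q_1: q_1* = 8 + 1/7·(I − 8p_1 − 10p_2)/p_1.
Discretionary income = 82 − 8·6 − 10·3 = 4; q_1* = 8 + 1/7·4/6 = 8.0952; q_2* = 10 + 6/7·4/3 = 11.1429.

q_1* = 8.0952, q_2* = 11.1429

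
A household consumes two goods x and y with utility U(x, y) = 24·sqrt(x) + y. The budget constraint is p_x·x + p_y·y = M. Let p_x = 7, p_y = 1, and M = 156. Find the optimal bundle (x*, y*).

Set MRS = p_x/p_y: 12·x^(−1/2) = p_x/p_y.
Solve: √x = 12·p_y/p_x, so x*(p_x,p_y) = (12·p_y/p_x)², and y* = (M − p_x·x*)/p_y.
Plugging in: x* = (12·1/7)² = 2.9388, y* = 135.4286.

x* = 2.9388, y* = 135.4286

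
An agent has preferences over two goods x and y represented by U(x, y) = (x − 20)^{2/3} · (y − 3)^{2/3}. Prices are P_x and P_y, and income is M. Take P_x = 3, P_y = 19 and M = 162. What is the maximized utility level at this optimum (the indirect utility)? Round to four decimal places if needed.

This is Cobb-Douglas in (x−20, y−3): tangency gives 2/3·P_y·(y−3) = 2/3·P_x·(x−20).
After buying the subsistence bundle (20, 3), a share 0.5 of the remaining income goes to x: x* = 20 + 0.5·(M − 20P_x − 3P_y)/P_x.
Discretionary income = 162 − 20·3 − 3·19 = 45; x* = 20 + 0.5·45/3 = 27.5; y* = 3 + 0.5·45/19 = 4.1842.
Utility at the optimum: U(27.5, 4.1842) = 4.2887.

V = 4.2887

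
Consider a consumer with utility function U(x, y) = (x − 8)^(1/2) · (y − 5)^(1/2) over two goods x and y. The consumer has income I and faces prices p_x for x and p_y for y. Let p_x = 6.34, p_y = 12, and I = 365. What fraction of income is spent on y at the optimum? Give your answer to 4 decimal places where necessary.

share on y = 0.5127

Discretionary income = 365 − 8·6.34 − 5·12 = 254.28; x* = 8 + 0.5·254.28/6.34 = 28.0536; y* = 5 + 0.5·254.28/12 = 15.595.
Expenditure on y: 12·15.595 = 187.14; share = 0.5127.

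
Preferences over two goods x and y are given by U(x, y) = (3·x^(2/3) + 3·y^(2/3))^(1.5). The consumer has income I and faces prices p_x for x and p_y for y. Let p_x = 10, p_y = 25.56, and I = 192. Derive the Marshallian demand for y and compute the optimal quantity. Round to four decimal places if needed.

y* = 0.9972

MRS = MU_x/MU_y = (y/x)^(1/3). Set equal to p_x/p_y.
Hence y/x = (p_x/p_y)^(1/(1/3)), i.e. raised to the 3 power.
With the ratio pinned down, the budget gives x* = I/(p_x + p_y·(y/x)) and y* = (y/x)·x*.
Numerically y/x = 0.059885, so x* = 192/(10 + 25.56·0.059885) = 16.6513 and y* = 0.059885·16.6513 = 0.9972.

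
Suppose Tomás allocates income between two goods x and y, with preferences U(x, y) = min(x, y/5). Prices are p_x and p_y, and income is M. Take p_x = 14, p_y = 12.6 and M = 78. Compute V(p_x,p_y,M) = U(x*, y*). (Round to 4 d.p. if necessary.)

Here 14 + 5·12.6 = 77, giving x* = 1.013 and y* = 5.0649.
Utility at the optimum: U(1.013, 5.0649) = 1.013.

V = 1.013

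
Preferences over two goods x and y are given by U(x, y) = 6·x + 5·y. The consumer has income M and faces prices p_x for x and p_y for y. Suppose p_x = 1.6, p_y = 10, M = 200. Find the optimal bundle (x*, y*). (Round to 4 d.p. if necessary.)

Numerically: x* = 125, y* = 0.

x* = 125, y* = 0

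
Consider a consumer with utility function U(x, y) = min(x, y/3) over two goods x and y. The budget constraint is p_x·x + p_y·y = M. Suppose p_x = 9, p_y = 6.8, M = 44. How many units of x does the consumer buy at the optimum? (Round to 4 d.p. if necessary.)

Here 9 + 3·6.8 = 29.4, giving x* = 1.4966.

x* = 1.4966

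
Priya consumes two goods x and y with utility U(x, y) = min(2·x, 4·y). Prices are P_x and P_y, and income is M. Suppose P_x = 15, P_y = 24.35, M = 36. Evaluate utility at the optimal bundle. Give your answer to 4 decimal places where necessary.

V = 2.6495

Leontief preferences: the optimum is at the kink where x/4 = y/2, i.e. y = (1/2)·x.
Budget: P_x·x + P_y·(1/2)·x = M, so (4·P_x + 2·P_y)·x = 4·M.
Demand: x*(P_x,P_y,M) = 4·M/(4·P_x + 2·P_y), y* = 2·M/(4·P_x + 2·P_y).
Here 4·15 + 2·24.35 = 108.7, giving x* = 1.3247 and y* = 0.6624.
Utility at the optimum: U(1.3247, 0.6624) = 2.6495.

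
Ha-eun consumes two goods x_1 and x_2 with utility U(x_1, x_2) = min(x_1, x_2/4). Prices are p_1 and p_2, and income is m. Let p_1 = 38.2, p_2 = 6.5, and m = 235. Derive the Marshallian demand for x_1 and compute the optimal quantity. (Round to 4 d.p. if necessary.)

Leontief preferences: the optimum is at the kink where x_1/1 = x_2/4, i.e. x_2 = 4·x_1.
Budget: p_1·x_1 + p_2·4·x_1 = m, so (p_1 + 4·p_2)·x_1 = m.
Demand: x_1*(p_1,p_2,m) = m/(p_1 + 4·p_2), x_2* = 4·m/(p_1 + 4·p_2).
Here 38.2 + 4·6.5 = 64.2, giving x_1* = 3.6604.

x_1* = 3.6604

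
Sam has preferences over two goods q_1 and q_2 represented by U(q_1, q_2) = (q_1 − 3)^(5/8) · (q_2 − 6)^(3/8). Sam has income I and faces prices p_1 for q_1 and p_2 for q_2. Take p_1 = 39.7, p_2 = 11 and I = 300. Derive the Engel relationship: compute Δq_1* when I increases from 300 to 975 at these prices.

Δq_1* = 10.6266

MRS = (5/3)·(q_2−6)/(q_1−3). Tangency with p_1/p_2 gives q_2−6 = (3/5)·(p_1/p_2)·(q_1−3).
After buying the subsistence bundle (3, 6), a share 0.625 of the remaining income goes to q_1: q_1* = 3 + 0.625·(I − 3p_1 − 6p_2)/p_1.
Discretionary income = 300 − 3·39.7 − 6·11 = 114.9; q_1* = 3 + 0.625·114.9/39.7 = 4.8089.
At I' = 975: q_1* = 15.4355. Change: 15.4355 − 4.8089 = 10.6266.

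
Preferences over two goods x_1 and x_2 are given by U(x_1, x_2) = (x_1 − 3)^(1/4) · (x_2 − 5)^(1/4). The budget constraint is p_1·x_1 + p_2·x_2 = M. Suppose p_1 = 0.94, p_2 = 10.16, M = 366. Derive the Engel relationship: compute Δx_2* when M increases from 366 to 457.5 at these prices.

MRS = (x_2−5)/(x_1−3). Tangency with p_1/p_2 gives x_2−5 = (p_1/p_2)·(x_1−3).
After buying the subsistence bundle (3, 5), a share 0.5 of the remaining income goes to x_1: x_1* = 3 + 0.5·(M − 3p_1 − 5p_2)/p_1.
Discretionary income = 366 − 3·0.94 − 5·10.16 = 312.38; x_2* = 5 + 0.5·312.38/10.16 = 20.373.
At M' = 457.5: x_2* = 24.876. Change: 24.876 − 20.373 = 4.503.

Δx_2* = 4.503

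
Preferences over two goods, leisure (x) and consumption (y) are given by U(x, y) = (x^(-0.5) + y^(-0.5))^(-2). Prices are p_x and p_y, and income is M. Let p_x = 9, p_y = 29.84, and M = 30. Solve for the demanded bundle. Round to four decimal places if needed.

x* = 1.3381, y* = 0.6018

From the CES first-order condition, (y/x)^(1.5) = p_x/p_y.
Solve for the ratio: y/x = [p_x/p_y]^(2/3).
With the ratio pinned down, the budget gives x* = M/(p_x + p_y·(y/x)) and y* = (y/x)·x*.
Numerically y/x = 0.449741, so x* = 30/(9 + 29.84·0.449741) = 1.3381 and y* = 0.449741·1.3381 = 0.6018.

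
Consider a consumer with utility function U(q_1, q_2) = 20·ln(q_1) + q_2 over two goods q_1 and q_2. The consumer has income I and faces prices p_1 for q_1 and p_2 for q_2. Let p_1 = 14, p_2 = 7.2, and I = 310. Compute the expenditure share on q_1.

share on q_1 = 0.4645

So q_1*(p_1,p_2) = 20·p_2/p_1, independent of income; and q_2* = (I − 20·p_2)/p_2.
At the given prices: q_1* = 20·7.2/14 = 10.2857, and q_2* = 23.0556.
Expenditure on q_1: 14·10.2857 = 144; share = 0.4645.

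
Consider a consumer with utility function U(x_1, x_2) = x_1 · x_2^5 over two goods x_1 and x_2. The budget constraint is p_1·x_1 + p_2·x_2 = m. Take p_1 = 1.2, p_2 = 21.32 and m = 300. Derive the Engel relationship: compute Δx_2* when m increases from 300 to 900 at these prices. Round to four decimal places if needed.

Δx_2* = 23.4522

Tangency: MRS = (1/5)·x_2/x_1 = p_1/p_2.
So p_2·x_2 = 5·p_1·x_1; combined with the budget, a share 1/6 of income goes to x_1.
Demand: x_1*(p_1,p_2,m) = 1/6·m/p_1 and x_2* = 5/6·m/p_2.
At p_1=1.2, p_2=21.32, m=300: x_2* = 5/6·300/21.32 = 11.7261.
At m' = 900: x_2* = 35.1782. Change: 35.1782 − 11.7261 = 23.4522.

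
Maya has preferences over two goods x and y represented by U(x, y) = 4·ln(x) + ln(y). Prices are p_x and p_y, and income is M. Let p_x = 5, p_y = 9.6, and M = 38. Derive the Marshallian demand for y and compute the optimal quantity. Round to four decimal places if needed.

MU_x/MU_y = (4·y)/(x); tangency sets this equal to p_x/p_y.
Rearranging, p_y·y = (1/4)·p_x·x. Substituting into the budget gives p_x·x·(1 + (1/4)) = M.
Demand: x*(p_x,p_y,M) = 0.8·M/p_x and y* = 0.2·M/p_y.
At p_x=5, p_y=9.6, M=38: y* = 0.2·38/9.6 = 0.7917.

y* = 0.7917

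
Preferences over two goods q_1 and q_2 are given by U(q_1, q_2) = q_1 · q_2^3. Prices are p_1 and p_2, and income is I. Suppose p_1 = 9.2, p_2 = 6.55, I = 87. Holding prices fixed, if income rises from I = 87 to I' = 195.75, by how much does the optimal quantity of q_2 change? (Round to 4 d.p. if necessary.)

The MRS is (1/3)·q_2/q_1. Set MRS = p_1/p_2.
So p_2·q_2 = 3·p_1·q_1; combined with the budget, a share 0.25 of income goes to q_1.
Demand: q_1*(p_1,p_2,I) = 0.25·I/p_1 and q_2* = 0.75·I/p_2.
At p_1=9.2, p_2=6.55, I=87: q_2* = 0.75·87/6.55 = 9.9618.
At I' = 195.75: q_2* = 22.4141. Change: 22.4141 − 9.9618 = 12.4523.

Δq_2* = 12.4523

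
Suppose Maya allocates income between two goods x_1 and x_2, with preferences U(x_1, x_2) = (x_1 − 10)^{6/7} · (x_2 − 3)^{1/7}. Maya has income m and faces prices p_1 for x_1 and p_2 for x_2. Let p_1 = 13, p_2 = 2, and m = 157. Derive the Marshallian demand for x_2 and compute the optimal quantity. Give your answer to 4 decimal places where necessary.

x_2* = 4.5

This is Cobb-Douglas in (x_1−10, x_2−3): tangency gives 6/7·p_2·(x_2−3) = 1/7·p_1·(x_1−10).
Substituting into the budget: x_1* = 10 + 6/7·(m − 10·p_1 − 3·p_2)/p_1, and x_2* = 3 + 1/7·(…)/p_2.
Discretionary income = 157 − 10·13 − 3·2 = 21; x_2* = 3 + 1/7·21/2 = 4.5.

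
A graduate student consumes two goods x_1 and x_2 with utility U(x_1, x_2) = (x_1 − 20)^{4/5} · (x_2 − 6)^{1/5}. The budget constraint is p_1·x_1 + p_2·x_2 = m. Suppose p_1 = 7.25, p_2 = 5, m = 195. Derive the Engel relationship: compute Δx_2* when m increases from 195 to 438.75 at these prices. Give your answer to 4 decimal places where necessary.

Δx_2* = 9.75

This is Cobb-Douglas in (x_1−20, x_2−6): tangency gives 0.8·p_2·(x_2−6) = 0.2·p_1·(x_1−20).
Substituting into the budget: x_1* = 20 + 0.8·(m − 20·p_1 − 6·p_2)/p_1, and x_2* = 6 + 0.2·(…)/p_2.
Discretionary income = 195 − 20·7.25 − 6·5 = 20; x_2* = 6 + 0.2·20/5 = 6.8.
At m' = 438.75: x_2* = 16.55. Change: 16.55 − 6.8 = 9.75.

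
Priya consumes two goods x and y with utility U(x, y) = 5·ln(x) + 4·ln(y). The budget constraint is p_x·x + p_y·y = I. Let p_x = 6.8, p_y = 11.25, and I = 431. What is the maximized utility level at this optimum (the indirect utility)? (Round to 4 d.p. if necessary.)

The MRS is (5/4)·y/x. Set MRS = p_x/p_y.
Rearranging, p_y·y = (4/5)·p_x·x. Substituting into the budget gives p_x·x·(1 + (4/5)) = I.
Demand: x*(p_x,p_y,I) = 5/9·I/p_x and y* = 4/9·I/p_y.
At p_x=6.8, p_y=11.25, I=431: x* = 5/9·431/6.8 = 35.2124, y* = 17.0272.
Utility at the optimum: U(35.2124, 17.0272) = 29.1462.

V = 29.1462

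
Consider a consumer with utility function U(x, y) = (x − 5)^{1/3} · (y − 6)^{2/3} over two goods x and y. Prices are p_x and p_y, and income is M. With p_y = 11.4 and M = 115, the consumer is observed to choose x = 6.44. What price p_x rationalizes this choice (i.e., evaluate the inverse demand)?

p_x = 5

Let x' = x−5, y' = y−6. MRS = (1/2)·y'/x' = p_x/p_y.
Substituting into the budget: x* = 5 + 1/3·(M − 5·p_x − 6·p_y)/p_x, and y* = 6 + 2/3·(…)/p_y.
Set x* = 6.44 in the demand function and solve for p_x: p_x = 5.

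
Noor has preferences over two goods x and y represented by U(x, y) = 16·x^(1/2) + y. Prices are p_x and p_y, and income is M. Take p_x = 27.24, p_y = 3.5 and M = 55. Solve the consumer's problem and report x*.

Set MRS = p_x/p_y: 8·x^(−1/2) = p_x/p_y.
Thus x* = (8·p_y/p_x)² — independent of M — with the rest of income spent on y.
Plugging in: x* = (8·3.5/27.24)² = 1.0566.

x* = 1.0566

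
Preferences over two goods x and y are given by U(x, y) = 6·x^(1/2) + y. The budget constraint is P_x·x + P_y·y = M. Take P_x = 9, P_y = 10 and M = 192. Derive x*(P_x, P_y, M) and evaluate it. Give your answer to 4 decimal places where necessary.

Utility is quasi-linear in y; the FOC for x is 3/√x = P_x/P_y.
Thus x* = (3·P_y/P_x)² — independent of M — with the rest of income spent on y.
Plugging in: x* = (3·10/9)² = 11.1111.

x* = 11.1111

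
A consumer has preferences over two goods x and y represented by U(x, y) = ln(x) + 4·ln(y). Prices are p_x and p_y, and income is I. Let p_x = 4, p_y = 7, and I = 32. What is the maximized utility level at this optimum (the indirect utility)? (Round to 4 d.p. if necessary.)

MU_x/MU_y = (y)/(4·x); tangency sets this equal to p_x/p_y.
So p_y·y = 4·p_x·x; combined with the budget, a share 0.2 of income goes to x.
Demand: x*(p_x,p_y,I) = 0.2·I/p_x and y* = 0.8·I/p_y.
At p_x=4, p_y=7, I=32: x* = 0.2·32/4 = 1.6, y* = 3.6571.
Utility at the optimum: U(1.6, 3.6571) = 5.6567.

V = 5.6567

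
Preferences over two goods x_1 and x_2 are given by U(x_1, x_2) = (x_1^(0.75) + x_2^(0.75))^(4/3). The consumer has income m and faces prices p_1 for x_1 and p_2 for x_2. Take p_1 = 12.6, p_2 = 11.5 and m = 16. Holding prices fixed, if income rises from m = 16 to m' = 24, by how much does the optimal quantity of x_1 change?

Δx_1* = 0.2742

MRS = MU_x_1/MU_x_2 = (x_2/x_1)^(0.25). Set equal to p_1/p_2.
Hence x_2/x_1 = (p_1/p_2)^(1/(0.25)), i.e. raised to the 4 power.
With the ratio pinned down, the budget gives x_1* = m/(p_1 + p_2·(x_2/x_1)) and x_2* = (x_2/x_1)·x_1*.
Numerically x_2/x_1 = 1.441089, so x_1* = 16/(12.6 + 11.5·1.441089) = 0.5485.
At m' = 24: x_1* = 0.8227. Change: 0.8227 − 0.5485 = 0.2742.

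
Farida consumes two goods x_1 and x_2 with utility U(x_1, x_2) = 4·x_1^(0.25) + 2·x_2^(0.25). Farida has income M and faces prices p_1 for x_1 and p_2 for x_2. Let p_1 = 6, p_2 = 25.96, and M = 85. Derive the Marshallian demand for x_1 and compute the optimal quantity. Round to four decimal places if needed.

x_1* = 11.3922

Numerically x_2/x_1 = 0.056289, so x_1* = 85/(6 + 25.96·0.056289) = 11.3922.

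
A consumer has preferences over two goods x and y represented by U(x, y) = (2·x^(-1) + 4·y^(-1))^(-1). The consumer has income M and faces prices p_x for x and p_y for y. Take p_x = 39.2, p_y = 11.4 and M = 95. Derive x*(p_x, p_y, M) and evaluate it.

MRS = MU_x/MU_y = (1/2)·(y/x)^(2). Set equal to p_x/p_y.
Hence y/x = (2·p_x/p_y)^(1/(2)), i.e. raised to the 0.5 power.
With the ratio pinned down, the budget gives x* = M/(p_x + p_y·(y/x)) and y* = (y/x)·x*.
Numerically y/x = 2.62244, so x* = 95/(39.2 + 11.4·2.62244) = 1.3749.

x* = 1.3749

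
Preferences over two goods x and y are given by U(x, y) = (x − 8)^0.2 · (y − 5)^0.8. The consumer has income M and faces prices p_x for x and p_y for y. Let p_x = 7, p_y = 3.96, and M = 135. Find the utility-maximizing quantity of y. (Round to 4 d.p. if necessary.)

Let x' = x−8, y' = y−5. MRS = (1/4)·y'/x' = p_x/p_y.
Substituting into the budget: x* = 8 + 0.2·(M − 8·p_x − 5·p_y)/p_x, and y* = 5 + 0.8·(…)/p_y.
Discretionary income = 135 − 8·7 − 5·3.96 = 59.2; y* = 5 + 0.8·59.2/3.96 = 16.9596.

y* = 16.9596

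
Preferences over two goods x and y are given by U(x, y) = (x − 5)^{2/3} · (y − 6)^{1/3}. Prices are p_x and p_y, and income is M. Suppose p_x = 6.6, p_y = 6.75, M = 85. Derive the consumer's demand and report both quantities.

Let x' = x−5, y' = y−6. MRS = 2·y'/x' = p_x/p_y.
Substituting into the budget: x* = 5 + 2/3·(M − 5·p_x − 6·p_y)/p_x, and y* = 6 + 1/3·(…)/p_y.
Discretionary income = 85 − 5·6.6 − 6·6.75 = 11.5; x* = 5 + 2/3·11.5/6.6 = 6.1616; y* = 6 + 1/3·11.5/6.75 = 6.5679.

x* = 6.1616, y* = 6.5679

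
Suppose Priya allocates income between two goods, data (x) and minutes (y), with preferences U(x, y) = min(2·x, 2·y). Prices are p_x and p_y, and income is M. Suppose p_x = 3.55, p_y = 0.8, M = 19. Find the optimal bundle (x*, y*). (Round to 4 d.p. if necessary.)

x* = 4.3678, y* = 4.3678

With perfect complements, no substitution: consume in ratio x:y = 2:2.
Budget: p_x·x + p_y·x = M, so (2·p_x + 2·p_y)·x = 2·M.
Demand: x*(p_x,p_y,M) = 2·M/(2·p_x + 2·p_y), y* = 2·M/(2·p_x + 2·p_y).
Here 2·3.55 + 2·0.8 = 8.7, giving x* = 4.3678 and y* = 4.3678.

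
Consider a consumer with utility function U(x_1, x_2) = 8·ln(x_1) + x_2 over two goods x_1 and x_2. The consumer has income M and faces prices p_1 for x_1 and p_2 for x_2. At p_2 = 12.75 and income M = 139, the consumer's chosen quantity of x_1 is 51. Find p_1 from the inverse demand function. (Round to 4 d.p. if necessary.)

p_1 = 2

Set MRS = p_1/p_2: (8/x_1)/1 = p_1/p_2.
So x_1*(p_1,p_2) = 8·p_2/p_1, independent of income; and x_2* = (M − 8·p_2)/p_2.
Set x_1* = 51 in the demand function and solve for p_1: p_1 = 2.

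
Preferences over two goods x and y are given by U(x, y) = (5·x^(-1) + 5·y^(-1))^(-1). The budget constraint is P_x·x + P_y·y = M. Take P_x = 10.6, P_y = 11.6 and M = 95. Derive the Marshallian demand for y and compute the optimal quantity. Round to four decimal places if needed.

From the CES first-order condition, (y/x)^(2) = P_x/P_y.
Solve for the ratio: y/x = [P_x/P_y]^(0.5).
Substitute y = (y/x)·x into the budget: x* = M/(P_x + P_y·(y/x)).
Numerically y/x = 0.955925, so x* = 95/(10.6 + 11.6·0.955925) = 4.3802 and y* = 0.955925·4.3802 = 4.1871.

y* = 4.1871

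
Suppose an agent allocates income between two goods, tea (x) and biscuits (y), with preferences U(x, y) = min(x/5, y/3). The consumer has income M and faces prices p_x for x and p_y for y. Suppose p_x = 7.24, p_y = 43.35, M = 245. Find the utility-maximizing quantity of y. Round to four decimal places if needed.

y* = 4.4211

Leontief preferences: the optimum is at the kink where x/5 = y/3, i.e. y = (3/5)·x.
Budget: p_x·x + p_y·(3/5)·x = M, so (5·p_x + 3·p_y)·x = 5·M.
Demand: x*(p_x,p_y,M) = 5·M/(5·p_x + 3·p_y), y* = 3·M/(5·p_x + 3·p_y).
Here 5·7.24 + 3·43.35 = 166.25, giving y* = 4.4211.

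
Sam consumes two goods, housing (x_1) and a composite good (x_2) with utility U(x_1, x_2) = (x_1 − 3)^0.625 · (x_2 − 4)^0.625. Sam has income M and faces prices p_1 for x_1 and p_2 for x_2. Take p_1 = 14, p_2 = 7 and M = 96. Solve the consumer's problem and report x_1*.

x_1* = 3.9286

Let x_1' = x_1−3, x_2' = x_2−4. MRS = x_2'/x_1' = p_1/p_2.
Substituting into the budget: x_1* = 3 + 0.5·(M − 3·p_1 − 4·p_2)/p_1, and x_2* = 4 + 0.5·(…)/p_2.
Discretionary income = 96 − 3·14 − 4·7 = 26; x_1* = 3 + 0.5·26/14 = 3.9286.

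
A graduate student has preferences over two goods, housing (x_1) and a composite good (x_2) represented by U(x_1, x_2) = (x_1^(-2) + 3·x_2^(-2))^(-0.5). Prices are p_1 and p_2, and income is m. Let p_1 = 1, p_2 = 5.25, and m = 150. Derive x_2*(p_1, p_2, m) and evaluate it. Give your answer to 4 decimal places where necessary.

x_2* = 23.2375

Numerically x_2/x_1 = 0.829827, so x_1* = 150/(1 + 5.25·0.829827) = 28.0029 and x_2* = 0.829827·28.0029 = 23.2375.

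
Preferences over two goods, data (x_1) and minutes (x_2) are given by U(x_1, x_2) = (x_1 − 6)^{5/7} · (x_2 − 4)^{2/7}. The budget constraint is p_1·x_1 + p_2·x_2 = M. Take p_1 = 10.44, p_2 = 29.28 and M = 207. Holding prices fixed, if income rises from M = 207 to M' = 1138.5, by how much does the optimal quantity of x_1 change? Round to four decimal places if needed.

Let x_1' = x_1−6, x_2' = x_2−4. MRS = (5/2)·x_2'/x_1' = p_1/p_2.
After buying the subsistence bundle (6, 4), a share 5/7 of the remaining income goes to x_1: x_1* = 6 + 5/7·(M − 6p_1 − 4p_2)/p_1.
Discretionary income = 207 − 6·10.44 − 4·29.28 = 27.24; x_1* = 6 + 5/7·27.24/10.44 = 7.8637.
At M' = 1138.5: x_1* = 71.5952. Change: 71.5952 − 7.8637 = 63.7315.

Δx_1* = 63.7315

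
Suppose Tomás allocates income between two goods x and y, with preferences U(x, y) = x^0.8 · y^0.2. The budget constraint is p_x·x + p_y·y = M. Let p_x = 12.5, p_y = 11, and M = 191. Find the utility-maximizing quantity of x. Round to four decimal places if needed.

x* = 12.224

Demand: x*(p_x,p_y,M) = 0.8·M/p_x and y* = 0.2·M/p_y.
At p_x=12.5, p_y=11, M=191: x* = 0.8·191/12.5 = 12.224.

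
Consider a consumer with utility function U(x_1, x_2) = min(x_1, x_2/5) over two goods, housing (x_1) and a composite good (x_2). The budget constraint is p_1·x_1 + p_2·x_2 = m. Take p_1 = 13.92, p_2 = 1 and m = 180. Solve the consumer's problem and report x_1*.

Demand: x_1*(p_1,p_2,m) = m/(p_1 + 5·p_2), x_2* = 5·m/(p_1 + 5·p_2).
Here 13.92 + 5·1 = 18.92, giving x_1* = 9.5137.

x_1* = 9.5137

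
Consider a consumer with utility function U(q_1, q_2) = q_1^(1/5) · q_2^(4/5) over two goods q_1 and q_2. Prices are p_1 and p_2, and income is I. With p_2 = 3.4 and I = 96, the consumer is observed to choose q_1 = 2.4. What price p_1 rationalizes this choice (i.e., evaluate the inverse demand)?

p_1 = 8

The MRS is (1/4)·q_2/q_1. Set MRS = p_1/p_2.
Rearranging, p_2·q_2 = 4·p_1·q_1. Substituting into the budget gives p_1·q_1·(1 + 4) = I.
Demand: q_1*(p_1,p_2,I) = 0.2·I/p_1 and q_2* = 0.8·I/p_2.
Set q_1* = 2.4 in the demand function and solve for p_1: p_1 = 8.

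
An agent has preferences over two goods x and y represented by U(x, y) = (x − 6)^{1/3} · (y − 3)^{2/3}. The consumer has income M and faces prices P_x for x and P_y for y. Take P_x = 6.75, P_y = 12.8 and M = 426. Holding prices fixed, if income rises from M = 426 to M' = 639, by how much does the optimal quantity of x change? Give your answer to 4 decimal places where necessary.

Let x' = x−6, y' = y−3. MRS = (1/2)·y'/x' = P_x/P_y.
Substituting into the budget: x* = 6 + 1/3·(M − 6·P_x − 3·P_y)/P_x, and y* = 3 + 2/3·(…)/P_y.
Discretionary income = 426 − 6·6.75 − 3·12.8 = 347.1; x* = 6 + 1/3·347.1/6.75 = 23.1407.
At M' = 639: x* = 33.6593. Change: 33.6593 − 23.1407 = 10.5185.

Δx* = 10.5185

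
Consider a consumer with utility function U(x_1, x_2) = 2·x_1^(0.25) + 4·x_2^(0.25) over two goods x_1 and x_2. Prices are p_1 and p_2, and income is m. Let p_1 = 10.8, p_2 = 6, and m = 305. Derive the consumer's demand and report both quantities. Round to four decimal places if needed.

x_1* = 6.9469, x_2* = 38.3289

With the ratio pinned down, the budget gives x_1* = m/(p_1 + p_2·(x_2/x_1)) and x_2* = (x_2/x_1)·x_1*.
Numerically x_2/x_1 = 5.517428, so x_1* = 305/(10.8 + 6·5.517428) = 6.9469 and x_2* = 5.517428·6.9469 = 38.3289.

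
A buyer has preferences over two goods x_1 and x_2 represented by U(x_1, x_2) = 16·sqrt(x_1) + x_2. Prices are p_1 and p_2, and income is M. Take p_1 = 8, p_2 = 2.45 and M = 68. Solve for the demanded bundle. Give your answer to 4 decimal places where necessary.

MU_x_1 = 8/√x_1, MU_x_2 = 1. Tangency: 8/√x_1 = p_1/p_2.
Thus x_1* = (8·p_2/p_1)² — independent of M — with the rest of income spent on x_2.
Plugging in: x_1* = (8·2.45/8)² = 6.0025, x_2* = 8.1551.

x_1* = 6.0025, x_2* = 8.1551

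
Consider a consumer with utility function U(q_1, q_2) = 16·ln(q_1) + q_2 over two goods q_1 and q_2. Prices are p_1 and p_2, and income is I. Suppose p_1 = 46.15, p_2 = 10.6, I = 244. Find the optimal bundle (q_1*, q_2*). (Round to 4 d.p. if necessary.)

Set MRS = p_1/p_2: (16/q_1)/1 = p_1/p_2.
So q_1*(p_1,p_2) = 16·p_2/p_1, independent of income; and q_2* = (I − 16·p_2)/p_2.
At the given prices: q_1* = 16·10.6/46.15 = 3.675, and q_2* = 7.0189.

q_1* = 3.675, q_2* = 7.0189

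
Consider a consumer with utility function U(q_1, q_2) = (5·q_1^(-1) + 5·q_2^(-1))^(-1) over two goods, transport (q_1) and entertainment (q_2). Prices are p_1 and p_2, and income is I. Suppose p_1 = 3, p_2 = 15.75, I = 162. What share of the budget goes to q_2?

With the ratio pinned down, the budget gives q_1* = I/(p_1 + p_2·(q_2/q_1)) and q_2* = (q_2/q_1)·q_1*.
Numerically q_2/q_1 = 0.436436, so q_1* = 162/(3 + 15.75·0.436436) = 16.407 and q_2* = 0.436436·16.407 = 7.1606.
Expenditure on q_2: 15.75·7.1606 = 112.7791; share = 0.6962.

share on q_2 = 0.6962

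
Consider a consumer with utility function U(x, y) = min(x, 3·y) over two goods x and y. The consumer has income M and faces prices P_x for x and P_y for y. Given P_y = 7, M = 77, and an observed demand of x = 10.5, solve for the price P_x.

Leontief preferences: the optimum is at the kink where x/3 = y/1, i.e. y = (1/3)·x.
Budget: P_x·x + P_y·(1/3)·x = M, so (3·P_x + P_y)·x = 3·M.
Demand: x*(P_x,P_y,M) = 3·M/(3·P_x + P_y), y* = M/(3·P_x + P_y).
Set x* = 10.5 in the demand function and solve for P_x: P_x = 5.

P_x = 5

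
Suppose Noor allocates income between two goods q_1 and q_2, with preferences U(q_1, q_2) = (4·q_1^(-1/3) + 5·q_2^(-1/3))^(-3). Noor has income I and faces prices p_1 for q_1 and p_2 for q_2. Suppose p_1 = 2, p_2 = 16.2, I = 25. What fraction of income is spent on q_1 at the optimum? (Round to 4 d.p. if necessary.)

From the CES first-order condition, (4/5)·(q_2/q_1)^(4/3) = p_1/p_2.
Hence q_2/q_1 = ((5/4)·p_1/p_2)^(1/(4/3)), i.e. raised to the 0.75 power.
Substitute q_2 = (q_2/q_1)·q_1 into the budget: q_1* = I/(p_1 + p_2·(q_2/q_1)).
Numerically q_2/q_1 = 0.246217, so q_1* = 25/(2 + 16.2·0.246217) = 4.1745 and q_2* = 0.246217·4.1745 = 1.0278.
Expenditure on q_1: 2·4.1745 = 8.349; share = 0.334.

share on q_1 = 0.334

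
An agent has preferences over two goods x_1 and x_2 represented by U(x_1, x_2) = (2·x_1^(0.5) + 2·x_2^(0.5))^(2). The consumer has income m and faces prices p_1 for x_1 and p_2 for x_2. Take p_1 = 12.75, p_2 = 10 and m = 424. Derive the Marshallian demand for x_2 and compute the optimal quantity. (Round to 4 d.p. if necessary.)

x_2* = 23.7626

Numerically x_2/x_1 = 1.625625, so x_1* = 424/(12.75 + 10·1.625625) = 14.6175 and x_2* = 1.625625·14.6175 = 23.7626.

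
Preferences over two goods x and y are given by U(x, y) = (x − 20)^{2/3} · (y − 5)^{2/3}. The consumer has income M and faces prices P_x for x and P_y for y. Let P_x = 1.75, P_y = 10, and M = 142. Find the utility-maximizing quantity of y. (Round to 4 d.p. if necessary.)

MRS = (y−5)/(x−20). Tangency with P_x/P_y gives y−5 = (P_x/P_y)·(x−20).
Substituting into the budget: x* = 20 + 0.5·(M − 20·P_x − 5·P_y)/P_x, and y* = 5 + 0.5·(…)/P_y.
Discretionary income = 142 − 20·1.75 − 5·10 = 57; y* = 5 + 0.5·57/10 = 7.85.

y* = 7.85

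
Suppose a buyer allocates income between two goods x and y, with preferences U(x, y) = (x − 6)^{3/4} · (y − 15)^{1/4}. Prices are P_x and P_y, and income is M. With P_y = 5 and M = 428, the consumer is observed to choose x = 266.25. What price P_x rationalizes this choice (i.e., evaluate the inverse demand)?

This is Cobb-Douglas in (x−6, y−15): tangency gives 0.75·P_y·(y−15) = 0.25·P_x·(x−6).
Substituting into the budget: x* = 6 + 0.75·(M − 6·P_x − 15·P_y)/P_x, and y* = 15 + 0.25·(…)/P_y.
Set x* = 266.25 in the demand function and solve for P_x: P_x = 1.

P_x = 1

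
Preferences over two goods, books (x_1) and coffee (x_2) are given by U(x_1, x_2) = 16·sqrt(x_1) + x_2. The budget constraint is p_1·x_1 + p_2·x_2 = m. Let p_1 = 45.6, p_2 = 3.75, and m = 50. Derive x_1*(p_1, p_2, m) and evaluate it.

Utility is quasi-linear in x_2; the FOC for x_1 is 8/√x_1 = p_1/p_2.
Thus x_1* = (8·p_2/p_1)² — independent of m — with the rest of income spent on x_2.
Plugging in: x_1* = (8·3.75/45.6)² = 0.4328.

x_1* = 0.4328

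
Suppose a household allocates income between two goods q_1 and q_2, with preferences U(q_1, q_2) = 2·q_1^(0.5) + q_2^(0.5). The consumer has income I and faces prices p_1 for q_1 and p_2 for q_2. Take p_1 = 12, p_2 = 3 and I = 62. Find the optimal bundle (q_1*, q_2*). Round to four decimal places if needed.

q_1* = 2.5833, q_2* = 10.3333

MU_q_1 ∝ 2·q_1^(-0.5), MU_q_2 ∝ q_2^(-0.5), so MRS = 2·(q_2/q_1)^(0.5) = p_1/p_2.
Solve for the ratio: q_2/q_1 = [(1/2)·p_1/p_2]^(2).
With the ratio pinned down, the budget gives q_1* = I/(p_1 + p_2·(q_2/q_1)) and q_2* = (q_2/q_1)·q_1*.
Numerically q_2/q_1 = 4, so q_1* = 62/(12 + 3·4) = 2.5833 and q_2* = 4·2.5833 = 10.3333.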